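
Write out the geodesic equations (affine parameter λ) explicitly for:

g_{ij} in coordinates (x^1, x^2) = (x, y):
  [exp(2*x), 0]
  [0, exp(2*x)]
Geodesic equation: d^2x^k/dλ^2 + Γ^k_{ij} (dx^i/dλ)(dx^j/dλ) = 0.
Non-zero Christoffel symbols:
Γ^x_{x x} = 1
Γ^x_{y y} = -1
Γ^y_{x y} = 1
Substituting (the symmetric pair Γ^k_{ij}, Γ^k_{ji} combines into a factor 2):
d^2x/dλ^2 + (dx/dλ)^2 - (dy/dλ)^2 = 0
d^2y/dλ^2 + 2 (dx/dλ)(dy/dλ) = 0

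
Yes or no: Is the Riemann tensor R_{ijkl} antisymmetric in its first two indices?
R_{ijkl} = -R_{jikl} (follows from metric compatibility).
Yes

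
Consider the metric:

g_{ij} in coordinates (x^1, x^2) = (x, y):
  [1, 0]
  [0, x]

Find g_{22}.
With x^1 = x, x^2 = y, g_{22} = g_{yy} is the row-2, column-2 entry of the matrix.
g_{22} = x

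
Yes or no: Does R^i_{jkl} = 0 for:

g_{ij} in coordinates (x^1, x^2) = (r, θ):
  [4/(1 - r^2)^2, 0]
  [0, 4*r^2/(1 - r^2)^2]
Non-zero Christoffel symbols:
Γ^r_{r r} = 2*r/(1 - r^2)
Γ^r_{θ θ} = (r^3 + r)/(r^2 - 1)
Γ^θ_{r θ} = (-r^2 - 1)/(r^3 - r)
Ricci tensor: R_{rr} = -4/(r^2 - 1)^2, R_{rθ} = 0, R_{θθ} = -4*r^2/(r^2 - 1)^2
The Ricci tensor is non-zero, so the Riemann tensor is non-zero: not flat.
No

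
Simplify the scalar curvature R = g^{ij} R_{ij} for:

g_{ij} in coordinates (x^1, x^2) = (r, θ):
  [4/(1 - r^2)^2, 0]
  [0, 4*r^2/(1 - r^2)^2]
Non-zero Christoffel symbols (Γ^k_{ij} = Γ^k_{ji}):
Γ^r_{r r} = 2*r/(1 - r^2)
Γ^r_{θ θ} = (r^3 + r)/(r^2 - 1)
Γ^θ_{r θ} = (-r^2 - 1)/(r^3 - r)
Ricci tensor (R_{ij} = R^k_{ikj}): R_{rr} = -4/(r^2 - 1)^2, R_{rθ} = 0, R_{θθ} = -4*r^2/(r^2 - 1)^2
Inverse metric: g^{rr} = (1 - r^2)^2/4, g^{θθ} = (1 - r^2)^2/(4*r^2)
R = g^{ij} R_{ij} = ((1 - r^2)^2/4)(-4/(r^2 - 1)^2) + ((1 - r^2)^2/(4*r^2))(-4*r^2/(r^2 - 1)^2) = -2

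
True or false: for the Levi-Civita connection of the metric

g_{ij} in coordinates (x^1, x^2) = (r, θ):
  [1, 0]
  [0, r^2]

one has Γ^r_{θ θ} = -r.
Γ^r_{θ θ} = (1/2) g^{rr} (∂_θ g_{rθ} + ∂_θ g_{rθ} - ∂_r g_{θθ}) = (1/2)(1)((0) + (0) - (2*r)) = -r
This equals the proposed value -r.
True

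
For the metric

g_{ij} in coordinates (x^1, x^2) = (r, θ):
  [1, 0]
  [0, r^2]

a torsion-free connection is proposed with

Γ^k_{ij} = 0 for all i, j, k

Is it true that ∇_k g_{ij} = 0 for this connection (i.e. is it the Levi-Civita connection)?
Using ∇_k g_{ij} = ∂_k g_{ij} - Γ^m_{ki} g_{mj} - Γ^m_{kj} g_{im}:
∇_r g_{θθ} = (2*r) - (0) - (0) = 2*r ≠ 0
So the connection is not metric compatible (it is not the Levi-Civita connection).
No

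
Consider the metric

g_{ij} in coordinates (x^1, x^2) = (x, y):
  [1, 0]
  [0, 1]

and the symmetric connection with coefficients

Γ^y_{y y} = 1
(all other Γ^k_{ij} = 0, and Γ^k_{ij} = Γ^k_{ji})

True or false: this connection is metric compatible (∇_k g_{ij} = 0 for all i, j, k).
Using ∇_k g_{ij} = ∂_k g_{ij} - Γ^m_{ki} g_{mj} - Γ^m_{kj} g_{im}:
∇_y g_{yy} = (0) - (1) - (1) = -2 ≠ 0
So the connection is not metric compatible (it is not the Levi-Civita connection).
False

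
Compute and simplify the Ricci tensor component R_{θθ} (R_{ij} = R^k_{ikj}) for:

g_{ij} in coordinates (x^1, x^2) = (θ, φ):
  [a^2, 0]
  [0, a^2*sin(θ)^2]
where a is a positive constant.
Non-zero Christoffel symbols (Γ^k_{ij} = Γ^k_{ji}):
Γ^θ_{φ φ} = -sin(2*θ)/2
Γ^φ_{θ φ} = 1/tan(θ)
R^θ_{θ θ θ} = 0 (a repeated index in an antisymmetric pair)
R^φ_{θ φ θ} = ∂_φ Γ^φ_{θ θ} - ∂_θ Γ^φ_{θ φ} + Γ^φ_{φ m} Γ^m_{θ θ} - Γ^φ_{θ m} Γ^m_{θ φ}
  = (0) - (-1/sin(θ)^2) + (0) - (1/tan(θ)^2) = 1
R_{θθ} = R^θ_{θ θ θ} + R^φ_{θ φ θ} = (0) + (1) = 1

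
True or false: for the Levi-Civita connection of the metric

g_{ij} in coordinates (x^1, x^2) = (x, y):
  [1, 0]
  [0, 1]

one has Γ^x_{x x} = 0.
Γ^x_{x x} = (1/2) g^{xx} (∂_x g_{xx} + ∂_x g_{xx} - ∂_x g_{xx}) = (1/2)(1)((0) + (0) - (0)) = 0
This equals the proposed value 0.
True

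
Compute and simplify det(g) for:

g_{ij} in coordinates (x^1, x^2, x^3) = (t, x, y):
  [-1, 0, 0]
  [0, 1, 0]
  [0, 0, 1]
Diagonal metric: det(g) = g_{11}·g_{22}·g_{33}
= (-1)·(1)·(1)
det(g) = -1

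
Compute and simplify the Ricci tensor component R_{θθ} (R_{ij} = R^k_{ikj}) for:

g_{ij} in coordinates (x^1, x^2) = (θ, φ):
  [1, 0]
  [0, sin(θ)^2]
Non-zero Christoffel symbols (Γ^k_{ij} = Γ^k_{ji}):
Γ^θ_{φ φ} = -sin(2*θ)/2
Γ^φ_{θ φ} = 1/tan(θ)
R^θ_{θ θ θ} = 0 (a repeated index in an antisymmetric pair)
R^φ_{θ φ θ} = ∂_φ Γ^φ_{θ θ} - ∂_θ Γ^φ_{θ φ} + Γ^φ_{φ m} Γ^m_{θ θ} - Γ^φ_{θ m} Γ^m_{θ φ}
  = (0) - (-1/sin(θ)^2) + (0) - (1/tan(θ)^2) = 1
R_{θθ} = R^θ_{θ θ θ} + R^φ_{θ φ θ} = (0) + (1) = 1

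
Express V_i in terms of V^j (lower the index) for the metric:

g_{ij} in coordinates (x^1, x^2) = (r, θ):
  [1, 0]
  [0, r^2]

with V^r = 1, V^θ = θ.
V_i = g_{ij} V^j:
V_r = (1)(1) + (0)(θ) = 1
V_θ = (0)(1) + (r^2)(θ) = r^2*θ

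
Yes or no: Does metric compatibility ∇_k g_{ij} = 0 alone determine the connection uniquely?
One also needs vanishing torsion; metric compatibility plus torsion-freeness singles out the Levi-Civita connection.
No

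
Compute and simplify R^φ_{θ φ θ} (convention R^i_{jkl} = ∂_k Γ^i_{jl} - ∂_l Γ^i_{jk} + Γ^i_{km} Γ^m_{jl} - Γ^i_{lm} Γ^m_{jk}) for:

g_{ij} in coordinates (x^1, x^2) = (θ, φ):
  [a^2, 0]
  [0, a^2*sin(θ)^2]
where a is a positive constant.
Non-zero Christoffel symbols (Γ^k_{ij} = Γ^k_{ji}):
Γ^θ_{φ φ} = -sin(2*θ)/2
Γ^φ_{θ φ} = 1/tan(θ)
R^φ_{θ φ θ} = ∂_φ Γ^φ_{θ θ} - ∂_θ Γ^φ_{θ φ} + Γ^φ_{φ m} Γ^m_{θ θ} - Γ^φ_{θ m} Γ^m_{θ φ}
  = (0) - (-1/sin(θ)^2) + (0) - (1/tan(θ)^2) = 1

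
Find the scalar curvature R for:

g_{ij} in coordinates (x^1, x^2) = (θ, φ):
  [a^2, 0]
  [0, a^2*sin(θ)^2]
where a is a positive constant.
Non-zero Christoffel symbols (Γ^k_{ij} = Γ^k_{ji}):
Γ^θ_{φ φ} = -sin(2*θ)/2
Γ^φ_{θ φ} = 1/tan(θ)
Ricci tensor (R_{ij} = R^k_{ikj}): R_{θθ} = 1, R_{θφ} = 0, R_{φφ} = sin(θ)^2
Inverse metric: g^{θθ} = 1/a^2, g^{φφ} = 1/(a^2*sin(θ)^2)
R = g^{ij} R_{ij} = (1/a^2)(1) + (1/(a^2*sin(θ)^2))(sin(θ)^2) = 2/a^2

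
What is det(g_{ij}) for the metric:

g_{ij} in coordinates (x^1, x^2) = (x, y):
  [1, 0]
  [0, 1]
For a 2×2 metric: det(g) = g_{11}·g_{22} - g_{12}·g_{21}
= (1)·(1) - (0)·(0)
= 1 - 0
det(g) = 1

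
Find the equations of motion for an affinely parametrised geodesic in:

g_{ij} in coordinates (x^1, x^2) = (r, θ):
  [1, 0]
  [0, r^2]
Geodesic equation: d^2x^k/dλ^2 + Γ^k_{ij} (dx^i/dλ)(dx^j/dλ) = 0.
Non-zero Christoffel symbols:
Γ^r_{θ θ} = -r
Γ^θ_{r θ} = 1/r
Substituting (the symmetric pair Γ^k_{ij}, Γ^k_{ji} combines into a factor 2):
d^2r/dλ^2 - r (dθ/dλ)^2 = 0
d^2θ/dλ^2 + (2/r) (dr/dλ)(dθ/dλ) = 0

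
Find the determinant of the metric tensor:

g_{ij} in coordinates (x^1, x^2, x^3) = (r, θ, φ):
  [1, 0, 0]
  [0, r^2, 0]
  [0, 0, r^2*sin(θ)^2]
Diagonal metric: det(g) = g_{11}·g_{22}·g_{33}
= (1)·(r^2)·(r^2*sin(θ)^2)
det(g) = r^4*sin(θ)^2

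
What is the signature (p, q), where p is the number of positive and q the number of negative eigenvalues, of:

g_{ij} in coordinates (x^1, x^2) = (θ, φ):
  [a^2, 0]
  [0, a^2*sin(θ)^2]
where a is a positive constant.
The metric is diagonal, so its eigenvalues are the diagonal entries: a^2, a^2*sin(θ)^2 (at a generic point, where coordinate-dependent entries are positive).
2 positive, 0 negative.
(2, 0) - Riemannian (positive definite)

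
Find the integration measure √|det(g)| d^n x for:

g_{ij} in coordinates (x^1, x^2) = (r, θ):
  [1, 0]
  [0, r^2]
det(g) = r^2
√|det(g)| = r
Volume element: dV = r dr dθ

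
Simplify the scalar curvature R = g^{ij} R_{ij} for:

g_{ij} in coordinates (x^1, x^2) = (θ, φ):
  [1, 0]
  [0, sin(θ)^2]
Non-zero Christoffel symbols (Γ^k_{ij} = Γ^k_{ji}):
Γ^θ_{φ φ} = -sin(2*θ)/2
Γ^φ_{θ φ} = 1/tan(θ)
Ricci tensor (R_{ij} = R^k_{ikj}): R_{θθ} = 1, R_{θφ} = 0, R_{φφ} = sin(θ)^2
Inverse metric: g^{θθ} = 1, g^{φφ} = 1/sin(θ)^2
R = g^{ij} R_{ij} = (1)(1) + (1/sin(θ)^2)(sin(θ)^2) = 2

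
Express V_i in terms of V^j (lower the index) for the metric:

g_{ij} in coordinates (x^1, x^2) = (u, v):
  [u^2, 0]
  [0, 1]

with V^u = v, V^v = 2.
V_i = g_{ij} V^j:
V_u = (u^2)(v) + (0)(2) = u^2*v
V_v = (0)(v) + (1)(2) = 2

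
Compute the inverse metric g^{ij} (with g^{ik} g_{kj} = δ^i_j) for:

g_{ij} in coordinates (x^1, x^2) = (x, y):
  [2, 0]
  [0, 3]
The metric is diagonal, so g^{ij} is diagonal with entries 1/g_{ii}: diag(1/2, 1/3).
g^{ij}:
  [1/2, 0]
  [0, 1/3]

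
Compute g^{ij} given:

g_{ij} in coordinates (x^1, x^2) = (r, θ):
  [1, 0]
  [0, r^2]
The metric is diagonal, so g^{ij} is diagonal with entries 1/g_{ii}: diag(1, 1/(r^2)).
g^{ij}:
  [1, 0]
  [0, 1/r^2]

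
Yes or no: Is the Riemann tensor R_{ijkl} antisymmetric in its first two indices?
R_{ijkl} = -R_{jikl} (follows from metric compatibility).
Yes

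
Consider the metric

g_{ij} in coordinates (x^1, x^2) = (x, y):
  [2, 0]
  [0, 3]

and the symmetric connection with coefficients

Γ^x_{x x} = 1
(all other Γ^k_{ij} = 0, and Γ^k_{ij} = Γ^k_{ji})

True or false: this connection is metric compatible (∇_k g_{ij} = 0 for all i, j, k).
Using ∇_k g_{ij} = ∂_k g_{ij} - Γ^m_{ki} g_{mj} - Γ^m_{kj} g_{im}:
∇_x g_{xx} = (0) - (2) - (2) = -4 ≠ 0
So the connection is not metric compatible (it is not the Levi-Civita connection).
False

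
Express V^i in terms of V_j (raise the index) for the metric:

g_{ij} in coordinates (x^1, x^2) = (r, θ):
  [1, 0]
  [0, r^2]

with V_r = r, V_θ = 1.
Inverse metric (diagonal): g^{rr} = 1, g^{θθ} = 1/r^2
V^i = g^{ij} V_j:
V^r = (1)(r) + (0)(1) = r
V^θ = (0)(r) + (1/r^2)(1) = 1/r^2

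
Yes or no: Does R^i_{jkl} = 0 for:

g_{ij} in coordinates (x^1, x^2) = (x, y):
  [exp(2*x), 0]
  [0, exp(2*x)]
Non-zero Christoffel symbols:
Γ^x_{x x} = 1
Γ^x_{y y} = -1
Γ^y_{x y} = 1
Ricci tensor: R_{xx} = 0, R_{xy} = 0, R_{yy} = 0
All R_{ij} vanish; in 2 dimensions the Riemann tensor is fully determined by the Ricci tensor, so R^i_{jkl} = 0: the metric is flat (curvilinear coordinates on flat space).
Yes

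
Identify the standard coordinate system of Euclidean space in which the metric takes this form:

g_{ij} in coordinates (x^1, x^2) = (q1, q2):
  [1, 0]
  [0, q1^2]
The line element ds^2 = dq1^2 + q1^2 dq2^2 is dr^2 + r^2 dθ^2 with q1 = r, q2 = θ.
polar coordinates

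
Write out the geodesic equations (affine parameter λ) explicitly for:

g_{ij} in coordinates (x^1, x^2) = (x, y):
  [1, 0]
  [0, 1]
Geodesic equation: d^2x^k/dλ^2 + Γ^k_{ij} (dx^i/dλ)(dx^j/dλ) = 0.
All Christoffel symbols vanish, so the geodesics are straight lines:
d^2x/dλ^2 = 0
d^2y/dλ^2 = 0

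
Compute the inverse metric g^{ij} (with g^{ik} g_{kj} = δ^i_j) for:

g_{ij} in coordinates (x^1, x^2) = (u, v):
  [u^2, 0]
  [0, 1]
The metric is diagonal, so g^{ij} is diagonal with entries 1/g_{ii}: diag(1/(u^2), 1).
g^{ij}:
  [1/u^2, 0]
  [0, 1]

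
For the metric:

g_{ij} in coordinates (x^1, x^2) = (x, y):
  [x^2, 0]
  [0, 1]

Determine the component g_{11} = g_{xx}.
With x^1 = x, x^2 = y, g_{11} = g_{xx} is the row-1, column-1 entry of the matrix.
g_{11} = x^2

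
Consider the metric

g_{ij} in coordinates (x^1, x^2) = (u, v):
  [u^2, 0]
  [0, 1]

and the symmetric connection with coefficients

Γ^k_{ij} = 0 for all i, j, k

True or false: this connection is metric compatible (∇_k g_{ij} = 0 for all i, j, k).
Using ∇_k g_{ij} = ∂_k g_{ij} - Γ^m_{ki} g_{mj} - Γ^m_{kj} g_{im}:
∇_u g_{uu} = (2*u) - (0) - (0) = 2*u ≠ 0
So the connection is not metric compatible (it is not the Levi-Civita connection).
False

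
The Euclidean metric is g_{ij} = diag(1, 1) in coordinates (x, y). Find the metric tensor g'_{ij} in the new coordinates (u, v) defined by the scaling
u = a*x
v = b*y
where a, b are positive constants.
Invert the transformation: x = u/a, y = v/b
g'_{ij} = (∂x^k/∂x'^i)(∂x^l/∂x'^j) g_{kl}; with g_{kl} = δ_{kl} this is Σ_k (∂x^k/∂x'^i)(∂x^k/∂x'^j).
Jacobian: ∂x/∂u = 1/a, ∂x/∂v = 0, ∂y/∂u = 0, ∂y/∂v = 1/b
g'_{uu} = (1/a)(1/a) + (0)(0) = 1/a^2
g'_{uv} = (1/a)(0) + (0)(1/b) = 0
g'_{vv} = (0)(0) + (1/b)(1/b) = 1/b^2
g'_{ij} = diag(1/a^2, 1/b^2)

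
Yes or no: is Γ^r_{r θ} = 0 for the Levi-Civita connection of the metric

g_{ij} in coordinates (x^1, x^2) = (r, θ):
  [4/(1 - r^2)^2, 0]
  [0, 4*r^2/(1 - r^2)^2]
Γ^r_{r θ} = (1/2) g^{rr} (∂_r g_{rθ} + ∂_θ g_{rr} - ∂_r g_{rθ}) = (1/2)((1 - r^2)^2/4)((0) + (0) - (0)) = 0
This equals the proposed value 0.
Yes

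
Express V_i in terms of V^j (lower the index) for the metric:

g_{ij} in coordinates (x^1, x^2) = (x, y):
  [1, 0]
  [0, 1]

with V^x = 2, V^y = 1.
V_i = g_{ij} V^j:
V_x = (1)(2) + (0)(1) = 2
V_y = (0)(2) + (1)(1) = 1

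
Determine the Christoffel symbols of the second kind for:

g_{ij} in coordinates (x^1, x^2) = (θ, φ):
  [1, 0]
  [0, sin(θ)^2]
Using Γ^k_{ij} = (1/2) g^{km} (∂_i g_{mj} + ∂_j g_{mi} - ∂_m g_{ij}); the metric is diagonal, so only the m = k term contributes.
Non-zero symbols (using the symmetry Γ^k_{ij} = Γ^k_{ji}):
Γ^θ_{φ φ} = (1/2) g^{θθ} (∂_φ g_{θφ} + ∂_φ g_{θφ} - ∂_θ g_{φφ}) = (1/2)(1)((0) + (0) - (sin(2*θ))) = -sin(2*θ)/2
Γ^φ_{θ φ} = (1/2) g^{φφ} (∂_θ g_{φφ} + ∂_φ g_{φθ} - ∂_φ g_{θφ}) = (1/2)(1/sin(θ)^2)((sin(2*θ)) + (0) - (0)) = 1/tan(θ)
All other Christoffel symbols are zero.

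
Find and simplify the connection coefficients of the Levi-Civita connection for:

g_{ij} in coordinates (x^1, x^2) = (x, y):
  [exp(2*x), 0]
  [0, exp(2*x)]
Using Γ^k_{ij} = (1/2) g^{km} (∂_i g_{mj} + ∂_j g_{mi} - ∂_m g_{ij}); the metric is diagonal, so only the m = k term contributes.
Non-zero symbols (using the symmetry Γ^k_{ij} = Γ^k_{ji}):
Γ^x_{x x} = (1/2) g^{xx} (∂_x g_{xx} + ∂_x g_{xx} - ∂_x g_{xx}) = (1/2)(exp(-2*x))((2*exp(2*x)) + (2*exp(2*x)) - (2*exp(2*x))) = 1
Γ^x_{y y} = (1/2) g^{xx} (∂_y g_{xy} + ∂_y g_{xy} - ∂_x g_{yy}) = (1/2)(exp(-2*x))((0) + (0) - (2*exp(2*x))) = -1
Γ^y_{x y} = (1/2) g^{yy} (∂_x g_{yy} + ∂_y g_{yx} - ∂_y g_{xy}) = (1/2)(exp(-2*x))((2*exp(2*x)) + (0) - (0)) = 1
All other Christoffel symbols are zero.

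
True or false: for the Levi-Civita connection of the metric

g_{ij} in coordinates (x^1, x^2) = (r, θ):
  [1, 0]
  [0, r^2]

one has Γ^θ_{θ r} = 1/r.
Γ^θ_{θ r} = (1/2) g^{θθ} (∂_θ g_{θr} + ∂_r g_{θθ} - ∂_θ g_{θr}) = (1/2)(1/r^2)((0) + (2*r) - (0)) = 1/r
This equals the proposed value 1/r.
True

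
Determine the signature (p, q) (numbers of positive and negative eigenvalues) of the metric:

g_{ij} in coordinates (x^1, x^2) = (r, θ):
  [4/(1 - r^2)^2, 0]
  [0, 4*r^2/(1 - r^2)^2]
The metric is diagonal, so its eigenvalues are the diagonal entries: 4/(1 - r^2)^2, 4*r^2/(1 - r^2)^2 (at a generic point, where coordinate-dependent entries are positive).
2 positive, 0 negative.
(2, 0) - Riemannian (positive definite)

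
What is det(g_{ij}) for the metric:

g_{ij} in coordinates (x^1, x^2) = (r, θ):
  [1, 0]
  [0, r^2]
For a 2×2 metric: det(g) = g_{11}·g_{22} - g_{12}·g_{21}
= (1)·(r^2) - (0)·(0)
= r^2 - 0
det(g) = r^2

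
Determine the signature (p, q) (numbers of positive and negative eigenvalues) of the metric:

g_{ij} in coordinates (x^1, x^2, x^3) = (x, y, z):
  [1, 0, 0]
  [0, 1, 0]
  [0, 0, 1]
The metric is diagonal, so its eigenvalues are the diagonal entries: 1, 1, 1 (at a generic point, where coordinate-dependent entries are positive).
3 positive, 0 negative.
(3, 0) - Riemannian (positive definite)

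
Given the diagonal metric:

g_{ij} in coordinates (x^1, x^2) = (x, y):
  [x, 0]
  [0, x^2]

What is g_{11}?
With x^1 = x, x^2 = y, g_{11} = g_{xx} is the row-1, column-1 entry of the matrix.
g_{11} = x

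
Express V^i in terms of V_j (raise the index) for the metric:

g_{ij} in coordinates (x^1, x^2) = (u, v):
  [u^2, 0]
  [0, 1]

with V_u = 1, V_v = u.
Inverse metric (diagonal): g^{uu} = 1/u^2, g^{vv} = 1
V^i = g^{ij} V_j:
V^u = (1/u^2)(1) + (0)(u) = 1/u^2
V^v = (0)(1) + (1)(u) = u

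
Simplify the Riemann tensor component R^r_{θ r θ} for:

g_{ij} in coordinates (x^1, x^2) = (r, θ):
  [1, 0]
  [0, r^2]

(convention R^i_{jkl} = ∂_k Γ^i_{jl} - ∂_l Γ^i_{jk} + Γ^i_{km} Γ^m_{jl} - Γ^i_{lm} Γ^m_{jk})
Non-zero Christoffel symbols (Γ^k_{ij} = Γ^k_{ji}):
Γ^r_{θ θ} = -r
Γ^θ_{r θ} = 1/r
R^r_{θ r θ} = ∂_r Γ^r_{θ θ} - ∂_θ Γ^r_{θ r} + Γ^r_{r m} Γ^m_{θ θ} - Γ^r_{θ m} Γ^m_{θ r}
  = (-1) - (0) + (0) - (-1) = 0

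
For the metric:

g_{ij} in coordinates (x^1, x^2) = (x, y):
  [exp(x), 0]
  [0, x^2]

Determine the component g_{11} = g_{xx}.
With x^1 = x, x^2 = y, g_{11} = g_{xx} is the row-1, column-1 entry of the matrix.
g_{11} = exp(x)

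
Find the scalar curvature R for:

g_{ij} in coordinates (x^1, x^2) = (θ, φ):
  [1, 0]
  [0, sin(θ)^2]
Non-zero Christoffel symbols (Γ^k_{ij} = Γ^k_{ji}):
Γ^θ_{φ φ} = -sin(2*θ)/2
Γ^φ_{θ φ} = 1/tan(θ)
Ricci tensor (R_{ij} = R^k_{ikj}): R_{θθ} = 1, R_{θφ} = 0, R_{φφ} = sin(θ)^2
Inverse metric: g^{θθ} = 1, g^{φφ} = 1/sin(θ)^2
R = g^{ij} R_{ij} = (1)(1) + (1/sin(θ)^2)(sin(θ)^2) = 2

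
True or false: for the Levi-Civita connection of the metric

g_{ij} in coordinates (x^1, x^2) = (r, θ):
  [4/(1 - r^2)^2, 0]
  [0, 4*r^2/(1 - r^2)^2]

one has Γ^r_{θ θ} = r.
Γ^r_{θ θ} = (1/2) g^{rr} (∂_θ g_{rθ} + ∂_θ g_{rθ} - ∂_r g_{θθ}) = (1/2)((1 - r^2)^2/4)((0) + (0) - (-8*(r^3 + r)/(r^2 - 1)^3)) = (r^3 + r)/(r^2 - 1)
This differs from the proposed value r.
False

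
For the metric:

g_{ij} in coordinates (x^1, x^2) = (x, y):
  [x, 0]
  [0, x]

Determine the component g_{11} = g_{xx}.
With x^1 = x, x^2 = y, g_{11} = g_{xx} is the row-1, column-1 entry of the matrix.
g_{11} = x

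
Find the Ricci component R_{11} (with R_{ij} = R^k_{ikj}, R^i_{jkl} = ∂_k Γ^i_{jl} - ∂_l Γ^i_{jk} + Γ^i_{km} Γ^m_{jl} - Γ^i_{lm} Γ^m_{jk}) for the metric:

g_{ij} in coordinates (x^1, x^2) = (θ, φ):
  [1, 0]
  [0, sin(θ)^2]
Non-zero Christoffel symbols (Γ^k_{ij} = Γ^k_{ji}):
Γ^θ_{φ φ} = -sin(2*θ)/2
Γ^φ_{θ φ} = 1/tan(θ)
R^θ_{θ θ θ} = 0 (a repeated index in an antisymmetric pair)
R^φ_{θ φ θ} = ∂_φ Γ^φ_{θ θ} - ∂_θ Γ^φ_{θ φ} + Γ^φ_{φ m} Γ^m_{θ θ} - Γ^φ_{θ m} Γ^m_{θ φ}
  = (0) - (-1/sin(θ)^2) + (0) - (1/tan(θ)^2) = 1
R_{θθ} = R^θ_{θ θ θ} + R^φ_{θ φ θ} = (0) + (1) = 1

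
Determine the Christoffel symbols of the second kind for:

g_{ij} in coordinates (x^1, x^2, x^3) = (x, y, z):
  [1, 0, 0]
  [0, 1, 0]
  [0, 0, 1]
Using Γ^k_{ij} = (1/2) g^{km} (∂_i g_{mj} + ∂_j g_{mi} - ∂_m g_{ij}); the metric is diagonal, so only the m = k term contributes.
Every metric component is constant, so all ∂_m g_{ij} = 0 and every Christoffel symbol vanishes.
All Christoffel symbols are zero.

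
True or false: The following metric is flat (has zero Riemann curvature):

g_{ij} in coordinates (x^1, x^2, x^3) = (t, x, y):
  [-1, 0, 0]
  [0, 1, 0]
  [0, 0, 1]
All metric components are constant, so every Christoffel symbol vanishes and R^i_{jkl} = 0.
True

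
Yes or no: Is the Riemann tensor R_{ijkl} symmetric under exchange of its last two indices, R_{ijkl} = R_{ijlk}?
It is antisymmetric in the last pair: R_{ijkl} = -R_{ijlk}.
No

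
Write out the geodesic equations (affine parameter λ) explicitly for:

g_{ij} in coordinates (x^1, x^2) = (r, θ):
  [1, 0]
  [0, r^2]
Geodesic equation: d^2x^k/dλ^2 + Γ^k_{ij} (dx^i/dλ)(dx^j/dλ) = 0.
Non-zero Christoffel symbols:
Γ^r_{θ θ} = -r
Γ^θ_{r θ} = 1/r
Substituting (the symmetric pair Γ^k_{ij}, Γ^k_{ji} combines into a factor 2):
d^2r/dλ^2 - r (dθ/dλ)^2 = 0
d^2θ/dλ^2 + (2/r) (dr/dλ)(dθ/dλ) = 0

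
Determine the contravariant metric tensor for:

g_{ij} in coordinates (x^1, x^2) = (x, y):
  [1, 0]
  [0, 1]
The metric is diagonal, so g^{ij} is diagonal with entries 1/g_{ii}: diag(1, 1).
g^{ij}:
  [1, 0]
  [0, 1]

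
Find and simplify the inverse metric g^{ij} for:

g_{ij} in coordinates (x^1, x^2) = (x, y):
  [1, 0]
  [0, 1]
The metric is diagonal, so g^{ij} is diagonal with entries 1/g_{ii}: diag(1, 1).
g^{ij}:
  [1, 0]
  [0, 1]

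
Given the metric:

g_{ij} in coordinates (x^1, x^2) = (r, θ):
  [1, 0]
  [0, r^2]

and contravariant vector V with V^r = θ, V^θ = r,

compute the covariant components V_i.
V_i = g_{ij} V^j:
V_r = (1)(θ) + (0)(r) = θ
V_θ = (0)(θ) + (r^2)(r) = r^3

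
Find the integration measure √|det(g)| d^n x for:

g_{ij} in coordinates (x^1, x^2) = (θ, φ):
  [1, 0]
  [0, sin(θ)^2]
det(g) = sin(θ)^2
√|det(g)| = sin(θ) (taking 0 < θ < π so that |sin(θ)| = sin(θ))
Volume element: dV = sin(θ) dθ dφ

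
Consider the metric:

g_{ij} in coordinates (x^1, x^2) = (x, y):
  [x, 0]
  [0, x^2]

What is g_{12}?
With x^1 = x, x^2 = y, g_{12} = g_{xy} is the row-1, column-2 entry of the matrix.
g_{12} = 0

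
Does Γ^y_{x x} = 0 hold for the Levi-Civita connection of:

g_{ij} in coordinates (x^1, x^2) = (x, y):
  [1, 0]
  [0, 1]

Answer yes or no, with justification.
Γ^y_{x x} = (1/2) g^{yy} (∂_x g_{yx} + ∂_x g_{yx} - ∂_y g_{xx}) = (1/2)(1)((0) + (0) - (0)) = 0
This equals the proposed value 0.
Yes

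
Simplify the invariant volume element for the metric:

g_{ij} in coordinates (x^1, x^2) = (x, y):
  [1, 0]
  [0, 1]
det(g) = 1
√|det(g)| = 1
Volume element: dV = 1 dx dy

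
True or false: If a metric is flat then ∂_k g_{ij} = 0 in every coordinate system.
Flatness means R^i_{jkl} = 0; the components can still vary, e.g. the flat plane in polar coordinates has g_{θθ} = r^2.
False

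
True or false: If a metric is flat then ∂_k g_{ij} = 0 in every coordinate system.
Flatness means R^i_{jkl} = 0; the components can still vary, e.g. the flat plane in polar coordinates has g_{θθ} = r^2.
False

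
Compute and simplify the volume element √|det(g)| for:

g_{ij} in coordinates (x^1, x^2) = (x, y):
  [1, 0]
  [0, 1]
det(g) = 1
√|det(g)| = 1
Volume element: dV = 1 dx dy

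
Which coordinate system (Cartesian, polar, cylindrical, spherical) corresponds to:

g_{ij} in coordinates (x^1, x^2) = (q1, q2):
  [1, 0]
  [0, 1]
All components are constant and the metric is the identity, i.e. orthonormal rectilinear coordinates.
Cartesian (2D) coordinates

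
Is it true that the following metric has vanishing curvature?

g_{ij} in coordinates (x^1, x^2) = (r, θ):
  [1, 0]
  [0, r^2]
Non-zero Christoffel symbols:
Γ^r_{θ θ} = -r
Γ^θ_{r θ} = 1/r
Ricci tensor: R_{rr} = 0, R_{rθ} = 0, R_{θθ} = 0
All R_{ij} vanish; in 2 dimensions the Riemann tensor is fully determined by the Ricci tensor, so R^i_{jkl} = 0: the metric is flat (curvilinear coordinates on flat space).
Yes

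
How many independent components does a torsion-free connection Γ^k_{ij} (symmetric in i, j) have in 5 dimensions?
Γ^k_{ij} has n choices for the upper index and n(n+1)/2 independent symmetric lower index pairs.
Total = 5 × 5×6/2 = 5 × 15 = 75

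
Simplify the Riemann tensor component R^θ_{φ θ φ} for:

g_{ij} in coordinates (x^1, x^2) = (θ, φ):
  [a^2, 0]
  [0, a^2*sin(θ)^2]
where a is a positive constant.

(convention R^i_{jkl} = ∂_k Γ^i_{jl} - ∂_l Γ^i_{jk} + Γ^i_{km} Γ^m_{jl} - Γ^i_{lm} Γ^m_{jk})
Non-zero Christoffel symbols (Γ^k_{ij} = Γ^k_{ji}):
Γ^θ_{φ φ} = -sin(2*θ)/2
Γ^φ_{θ φ} = 1/tan(θ)
R^θ_{φ θ φ} = ∂_θ Γ^θ_{φ φ} - ∂_φ Γ^θ_{φ θ} + Γ^θ_{θ m} Γ^m_{φ φ} - Γ^θ_{φ m} Γ^m_{φ θ}
  = (-cos(2*θ)) - (0) + (0) - (-cos(θ)^2) = sin(θ)^2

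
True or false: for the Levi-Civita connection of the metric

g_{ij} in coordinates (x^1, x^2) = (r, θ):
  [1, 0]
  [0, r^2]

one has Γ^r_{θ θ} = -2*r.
Γ^r_{θ θ} = (1/2) g^{rr} (∂_θ g_{rθ} + ∂_θ g_{rθ} - ∂_r g_{θθ}) = (1/2)(1)((0) + (0) - (2*r)) = -r
This differs from the proposed value -2*r.
False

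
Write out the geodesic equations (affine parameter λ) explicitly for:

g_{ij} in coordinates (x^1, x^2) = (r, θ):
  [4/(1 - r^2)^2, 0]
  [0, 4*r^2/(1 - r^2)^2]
Geodesic equation: d^2x^k/dλ^2 + Γ^k_{ij} (dx^i/dλ)(dx^j/dλ) = 0.
Non-zero Christoffel symbols:
Γ^r_{r r} = 2*r/(1 - r^2)
Γ^r_{θ θ} = (r^3 + r)/(r^2 - 1)
Γ^θ_{r θ} = (-r^2 - 1)/(r^3 - r)
Substituting (the symmetric pair Γ^k_{ij}, Γ^k_{ji} combines into a factor 2):
d^2r/dλ^2 + (2*r/(1 - r^2)) (dr/dλ)^2 + ((r^3 + r)/(r^2 - 1)) (dθ/dλ)^2 = 0
d^2θ/dλ^2 + ((-2*r^2 - 2)/(r^3 - r)) (dr/dλ)(dθ/dλ) = 0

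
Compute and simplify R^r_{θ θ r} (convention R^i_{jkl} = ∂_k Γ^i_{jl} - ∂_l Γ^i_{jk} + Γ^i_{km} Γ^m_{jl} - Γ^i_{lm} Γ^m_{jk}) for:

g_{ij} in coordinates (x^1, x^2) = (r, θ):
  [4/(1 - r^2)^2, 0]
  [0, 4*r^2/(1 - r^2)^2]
Non-zero Christoffel symbols (Γ^k_{ij} = Γ^k_{ji}):
Γ^r_{r r} = 2*r/(1 - r^2)
Γ^r_{θ θ} = (r^3 + r)/(r^2 - 1)
Γ^θ_{r θ} = (-r^2 - 1)/(r^3 - r)
R^r_{θ θ r} = ∂_θ Γ^r_{θ r} - ∂_r Γ^r_{θ θ} + Γ^r_{θ m} Γ^m_{θ r} - Γ^r_{r m} Γ^m_{θ θ}
  = (0) - ((r^4 - 4*r^2 - 1)/(r^2 - 1)^2) + (-(r^2 + 1)^2/(r^2 - 1)^2) - (-2*r^2*(r^2 + 1)/(r^2 - 1)^2) = 4*r^2/(r^2 - 1)^2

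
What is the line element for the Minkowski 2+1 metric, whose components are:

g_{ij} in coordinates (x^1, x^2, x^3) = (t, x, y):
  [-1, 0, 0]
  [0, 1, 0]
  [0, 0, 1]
ds^2 = g_{ij} dx^i dx^j; only the non-zero components contribute.
ds^2 = -dt^2 + dx^2 + dy^2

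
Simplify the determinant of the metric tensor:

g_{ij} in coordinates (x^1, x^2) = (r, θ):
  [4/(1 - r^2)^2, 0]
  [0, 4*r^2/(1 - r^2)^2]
For a 2×2 metric: det(g) = g_{11}·g_{22} - g_{12}·g_{21}
= (4/(1 - r^2)^2)·(4*r^2/(1 - r^2)^2) - (0)·(0)
= 16*r^2/(1 - r^2)^4 - 0
det(g) = 16*r^2/(1 - r^2)^4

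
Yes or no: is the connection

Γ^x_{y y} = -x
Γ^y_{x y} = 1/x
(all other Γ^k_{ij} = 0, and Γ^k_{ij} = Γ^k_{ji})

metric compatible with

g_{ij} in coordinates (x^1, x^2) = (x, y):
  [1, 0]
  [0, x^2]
Using ∇_k g_{ij} = ∂_k g_{ij} - Γ^m_{ki} g_{mj} - Γ^m_{kj} g_{im}:
e.g. ∇_x g_{yy} = (2*x) - (x) - (x) = 0
Every component ∇_k g_{ij} vanishes: the connection is metric compatible.
Yes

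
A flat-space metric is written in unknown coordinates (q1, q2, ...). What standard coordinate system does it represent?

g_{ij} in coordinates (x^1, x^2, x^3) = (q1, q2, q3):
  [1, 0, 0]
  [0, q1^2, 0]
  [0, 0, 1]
The line element ds^2 = dq1^2 + q1^2 dq2^2 + dq3^2 is dr^2 + r^2 dθ^2 + dz^2 with q1 = r, q2 = θ, q3 = z.
cylindrical coordinates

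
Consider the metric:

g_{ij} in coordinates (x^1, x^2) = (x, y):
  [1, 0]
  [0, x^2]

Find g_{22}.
With x^1 = x, x^2 = y, g_{22} = g_{yy} is the row-2, column-2 entry of the matrix.
g_{22} = x^2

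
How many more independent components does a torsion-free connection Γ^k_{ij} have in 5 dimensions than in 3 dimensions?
Independent components in n dimensions: n × n(n+1)/2 = n^2(n+1)/2.
5D: 5 × 15 = 75
3D: 3 × 6 = 18
Difference = 75 - 18 = 57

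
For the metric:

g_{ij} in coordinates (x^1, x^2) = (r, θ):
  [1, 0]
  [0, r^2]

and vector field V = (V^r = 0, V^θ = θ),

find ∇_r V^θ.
Non-zero Christoffel symbols:
Γ^r_{θ θ} = -r
Γ^θ_{r θ} = 1/r
∇_r V^θ = ∂_r V^θ + Γ^θ_{r j} V^j
  = (0) + (0)(0) + (1/r)(θ)
  = θ/r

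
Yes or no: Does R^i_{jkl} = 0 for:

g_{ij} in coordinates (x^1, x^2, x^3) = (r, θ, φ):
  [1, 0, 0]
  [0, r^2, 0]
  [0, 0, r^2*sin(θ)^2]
Non-zero Christoffel symbols:
Γ^r_{θ θ} = -r
Γ^r_{φ φ} = -r*sin(θ)^2
Γ^θ_{r θ} = 1/r
Γ^θ_{φ φ} = -sin(2*θ)/2
Γ^φ_{r φ} = 1/r
Γ^φ_{θ φ} = 1/tan(θ)
Ricci tensor: R_{rr} = 0, R_{rθ} = 0, R_{rφ} = 0, R_{θθ} = 0, R_{θφ} = 0, R_{φφ} = 0
All R_{ij} vanish; in 3 dimensions the Riemann tensor is fully determined by the Ricci tensor, so R^i_{jkl} = 0: the metric is flat (curvilinear coordinates on flat space).
Yes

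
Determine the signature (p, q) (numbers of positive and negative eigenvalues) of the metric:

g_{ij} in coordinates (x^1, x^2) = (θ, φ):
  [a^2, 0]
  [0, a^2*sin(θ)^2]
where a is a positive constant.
The metric is diagonal, so its eigenvalues are the diagonal entries: a^2, a^2*sin(θ)^2 (at a generic point, where coordinate-dependent entries are positive).
2 positive, 0 negative.
(2, 0) - Riemannian (positive definite)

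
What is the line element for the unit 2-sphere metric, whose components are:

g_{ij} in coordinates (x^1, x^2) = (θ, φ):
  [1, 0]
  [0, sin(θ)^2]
ds^2 = g_{ij} dx^i dx^j; only the non-zero components contribute.
ds^2 = dθ^2 + sin(θ)^2 dφ^2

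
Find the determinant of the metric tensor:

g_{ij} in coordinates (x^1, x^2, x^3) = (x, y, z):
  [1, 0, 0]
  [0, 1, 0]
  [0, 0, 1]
Diagonal metric: det(g) = g_{11}·g_{22}·g_{33}
= (1)·(1)·(1)
det(g) = 1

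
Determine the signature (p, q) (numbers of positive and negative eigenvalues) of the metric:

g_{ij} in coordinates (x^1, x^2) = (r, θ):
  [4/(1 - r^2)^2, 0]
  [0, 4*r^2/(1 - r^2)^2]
The metric is diagonal, so its eigenvalues are the diagonal entries: 4/(1 - r^2)^2, 4*r^2/(1 - r^2)^2 (at a generic point, where coordinate-dependent entries are positive).
2 positive, 0 negative.
(2, 0) - Riemannian (positive definite)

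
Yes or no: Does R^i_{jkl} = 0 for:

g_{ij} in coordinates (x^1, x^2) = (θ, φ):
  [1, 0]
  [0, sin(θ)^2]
Non-zero Christoffel symbols:
Γ^θ_{φ φ} = -sin(2*θ)/2
Γ^φ_{θ φ} = 1/tan(θ)
Ricci tensor: R_{θθ} = 1, R_{θφ} = 0, R_{φφ} = sin(θ)^2
The Ricci tensor is non-zero, so the Riemann tensor is non-zero: not flat.
No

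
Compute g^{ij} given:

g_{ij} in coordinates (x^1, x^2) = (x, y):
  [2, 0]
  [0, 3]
The metric is diagonal, so g^{ij} is diagonal with entries 1/g_{ii}: diag(1/2, 1/3).
g^{ij}:
  [1/2, 0]
  [0, 1/3]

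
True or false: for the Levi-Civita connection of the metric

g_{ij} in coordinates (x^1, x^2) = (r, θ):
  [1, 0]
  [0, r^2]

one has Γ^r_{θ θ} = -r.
Γ^r_{θ θ} = (1/2) g^{rr} (∂_θ g_{rθ} + ∂_θ g_{rθ} - ∂_r g_{θθ}) = (1/2)(1)((0) + (0) - (2*r)) = -r
This equals the proposed value -r.
True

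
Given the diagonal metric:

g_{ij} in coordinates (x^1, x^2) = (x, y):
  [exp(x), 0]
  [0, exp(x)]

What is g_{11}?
With x^1 = x, x^2 = y, g_{11} = g_{xx} is the row-1, column-1 entry of the matrix.
g_{11} = exp(x)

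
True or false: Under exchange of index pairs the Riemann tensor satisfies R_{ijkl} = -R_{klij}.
The pair-exchange symmetry has a plus sign: R_{ijkl} = +R_{klij}.
False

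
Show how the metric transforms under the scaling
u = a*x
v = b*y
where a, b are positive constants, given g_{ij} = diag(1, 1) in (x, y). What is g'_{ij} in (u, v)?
Invert the transformation: x = u/a, y = v/b
g'_{ij} = (∂x^k/∂x'^i)(∂x^l/∂x'^j) g_{kl}; with g_{kl} = δ_{kl} this is Σ_k (∂x^k/∂x'^i)(∂x^k/∂x'^j).
Jacobian: ∂x/∂u = 1/a, ∂x/∂v = 0, ∂y/∂u = 0, ∂y/∂v = 1/b
g'_{uu} = (1/a)(1/a) + (0)(0) = 1/a^2
g'_{uv} = (1/a)(0) + (0)(1/b) = 0
g'_{vv} = (0)(0) + (1/b)(1/b) = 1/b^2
g'_{ij} = diag(1/a^2, 1/b^2)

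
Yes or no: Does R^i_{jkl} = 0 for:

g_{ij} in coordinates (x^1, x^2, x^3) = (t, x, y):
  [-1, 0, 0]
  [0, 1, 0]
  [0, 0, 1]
All metric components are constant, so every Christoffel symbol vanishes and R^i_{jkl} = 0.
Yes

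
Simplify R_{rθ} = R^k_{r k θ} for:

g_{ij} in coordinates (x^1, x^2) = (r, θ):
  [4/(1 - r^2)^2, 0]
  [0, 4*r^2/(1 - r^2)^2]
Non-zero Christoffel symbols (Γ^k_{ij} = Γ^k_{ji}):
Γ^r_{r r} = 2*r/(1 - r^2)
Γ^r_{θ θ} = (r^3 + r)/(r^2 - 1)
Γ^θ_{r θ} = (-r^2 - 1)/(r^3 - r)
R^r_{r r θ} = 0 (a repeated index in an antisymmetric pair)
R^θ_{r θ θ} = 0 (a repeated index in an antisymmetric pair)
R_{rθ} = R^r_{r r θ} + R^θ_{r θ θ} = (0) + (0) = 0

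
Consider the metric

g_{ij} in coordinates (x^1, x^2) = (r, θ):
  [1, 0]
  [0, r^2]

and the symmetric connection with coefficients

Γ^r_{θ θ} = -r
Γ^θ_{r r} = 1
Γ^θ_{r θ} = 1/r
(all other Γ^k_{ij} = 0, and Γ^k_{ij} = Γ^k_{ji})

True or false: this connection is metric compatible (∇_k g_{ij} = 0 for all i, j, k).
Using ∇_k g_{ij} = ∂_k g_{ij} - Γ^m_{ki} g_{mj} - Γ^m_{kj} g_{im}:
∇_r g_{rθ} = (0) - (r^2) - (0) = -r^2 ≠ 0
So the connection is not metric compatible (it is not the Levi-Civita connection).
False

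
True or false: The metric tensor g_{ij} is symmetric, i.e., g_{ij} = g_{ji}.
By definition the metric is a symmetric bilinear form, g_{ij} = g_{ji}.
True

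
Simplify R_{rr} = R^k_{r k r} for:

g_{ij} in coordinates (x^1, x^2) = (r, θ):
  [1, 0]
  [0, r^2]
Non-zero Christoffel symbols (Γ^k_{ij} = Γ^k_{ji}):
Γ^r_{θ θ} = -r
Γ^θ_{r θ} = 1/r
R^r_{r r r} = 0 (a repeated index in an antisymmetric pair)
R^θ_{r θ r} = ∂_θ Γ^θ_{r r} - ∂_r Γ^θ_{r θ} + Γ^θ_{θ m} Γ^m_{r r} - Γ^θ_{r m} Γ^m_{r θ}
  = (0) - (-1/r^2) + (0) - (1/r^2) = 0
R_{rr} = R^r_{r r r} + R^θ_{r θ r} = (0) + (0) = 0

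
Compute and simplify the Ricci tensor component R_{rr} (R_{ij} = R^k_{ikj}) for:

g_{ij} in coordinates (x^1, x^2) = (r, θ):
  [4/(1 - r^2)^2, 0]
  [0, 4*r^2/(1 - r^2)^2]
Non-zero Christoffel symbols (Γ^k_{ij} = Γ^k_{ji}):
Γ^r_{r r} = 2*r/(1 - r^2)
Γ^r_{θ θ} = (r^3 + r)/(r^2 - 1)
Γ^θ_{r θ} = (-r^2 - 1)/(r^3 - r)
R^r_{r r r} = 0 (a repeated index in an antisymmetric pair)
R^θ_{r θ r} = ∂_θ Γ^θ_{r r} - ∂_r Γ^θ_{r θ} + Γ^θ_{θ m} Γ^m_{r r} - Γ^θ_{r m} Γ^m_{r θ}
  = (0) - ((r^4 + 4*r^2 - 1)/(r^3 - r)^2) + (2*(r^2 + 1)/(r^2 - 1)^2) - ((r^2 + 1)^2/(r^3 - r)^2) = -4/(r^2 - 1)^2
R_{rr} = R^r_{r r r} + R^θ_{r θ r} = (0) + (-4/(r^2 - 1)^2) = -4/(r^2 - 1)^2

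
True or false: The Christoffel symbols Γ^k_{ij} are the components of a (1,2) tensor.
Under a change of coordinates Γ picks up an inhomogeneous term ∂²x/∂x'∂x'; e.g. Γ = 0 in Cartesian coordinates but Γ^r_{θθ} = -r in polar coordinates on the same flat plane.
False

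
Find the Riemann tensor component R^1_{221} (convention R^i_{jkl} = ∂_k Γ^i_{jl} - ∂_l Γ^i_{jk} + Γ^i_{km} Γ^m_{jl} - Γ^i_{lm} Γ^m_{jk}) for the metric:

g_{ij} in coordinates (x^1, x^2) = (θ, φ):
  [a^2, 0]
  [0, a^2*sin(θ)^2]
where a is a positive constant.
Non-zero Christoffel symbols (Γ^k_{ij} = Γ^k_{ji}):
Γ^θ_{φ φ} = -sin(2*θ)/2
Γ^φ_{θ φ} = 1/tan(θ)
R^θ_{φ φ θ} = ∂_φ Γ^θ_{φ θ} - ∂_θ Γ^θ_{φ φ} + Γ^θ_{φ m} Γ^m_{φ θ} - Γ^θ_{θ m} Γ^m_{φ φ}
  = (0) - (-cos(2*θ)) + (-cos(θ)^2) - (0) = -sin(θ)^2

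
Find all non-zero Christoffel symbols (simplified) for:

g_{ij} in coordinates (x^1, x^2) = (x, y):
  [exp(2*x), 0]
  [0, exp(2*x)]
Using Γ^k_{ij} = (1/2) g^{km} (∂_i g_{mj} + ∂_j g_{mi} - ∂_m g_{ij}); the metric is diagonal, so only the m = k term contributes.
Non-zero symbols (using the symmetry Γ^k_{ij} = Γ^k_{ji}):
Γ^x_{x x} = (1/2) g^{xx} (∂_x g_{xx} + ∂_x g_{xx} - ∂_x g_{xx}) = (1/2)(exp(-2*x))((2*exp(2*x)) + (2*exp(2*x)) - (2*exp(2*x))) = 1
Γ^x_{y y} = (1/2) g^{xx} (∂_y g_{xy} + ∂_y g_{xy} - ∂_x g_{yy}) = (1/2)(exp(-2*x))((0) + (0) - (2*exp(2*x))) = -1
Γ^y_{x y} = (1/2) g^{yy} (∂_x g_{yy} + ∂_y g_{yx} - ∂_y g_{xy}) = (1/2)(exp(-2*x))((2*exp(2*x)) + (0) - (0)) = 1
All other Christoffel symbols are zero.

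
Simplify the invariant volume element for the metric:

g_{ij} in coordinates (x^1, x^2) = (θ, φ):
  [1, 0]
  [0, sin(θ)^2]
det(g) = sin(θ)^2
√|det(g)| = sin(θ) (taking 0 < θ < π so that |sin(θ)| = sin(θ))
Volume element: dV = sin(θ) dθ dφ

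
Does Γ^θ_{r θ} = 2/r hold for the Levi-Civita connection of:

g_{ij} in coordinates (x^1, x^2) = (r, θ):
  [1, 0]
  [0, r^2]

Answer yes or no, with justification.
Γ^θ_{r θ} = (1/2) g^{θθ} (∂_r g_{θθ} + ∂_θ g_{θr} - ∂_θ g_{rθ}) = (1/2)(1/r^2)((2*r) + (0) - (0)) = 1/r
This differs from the proposed value 2/r.
No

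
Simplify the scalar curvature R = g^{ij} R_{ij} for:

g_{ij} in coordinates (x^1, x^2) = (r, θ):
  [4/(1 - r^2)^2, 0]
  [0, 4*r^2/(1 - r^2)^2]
Non-zero Christoffel symbols (Γ^k_{ij} = Γ^k_{ji}):
Γ^r_{r r} = 2*r/(1 - r^2)
Γ^r_{θ θ} = (r^3 + r)/(r^2 - 1)
Γ^θ_{r θ} = (-r^2 - 1)/(r^3 - r)
Ricci tensor (R_{ij} = R^k_{ikj}): R_{rr} = -4/(r^2 - 1)^2, R_{rθ} = 0, R_{θθ} = -4*r^2/(r^2 - 1)^2
Inverse metric: g^{rr} = (1 - r^2)^2/4, g^{θθ} = (1 - r^2)^2/(4*r^2)
R = g^{ij} R_{ij} = ((1 - r^2)^2/4)(-4/(r^2 - 1)^2) + ((1 - r^2)^2/(4*r^2))(-4*r^2/(r^2 - 1)^2) = -2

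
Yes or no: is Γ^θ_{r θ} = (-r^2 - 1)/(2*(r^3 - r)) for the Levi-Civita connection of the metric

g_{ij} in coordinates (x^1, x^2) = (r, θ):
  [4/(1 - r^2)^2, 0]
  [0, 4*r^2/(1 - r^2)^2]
Γ^θ_{r θ} = (1/2) g^{θθ} (∂_r g_{θθ} + ∂_θ g_{θr} - ∂_θ g_{rθ}) = (1/2)((1 - r^2)^2/(4*r^2))((-8*(r^3 + r)/(r^2 - 1)^3) + (0) - (0)) = (-r^2 - 1)/(r^3 - r)
This differs from the proposed value (-r^2 - 1)/(2*(r^3 - r)).
No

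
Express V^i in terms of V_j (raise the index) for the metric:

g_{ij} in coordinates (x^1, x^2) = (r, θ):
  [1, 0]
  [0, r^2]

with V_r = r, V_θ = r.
Inverse metric (diagonal): g^{rr} = 1, g^{θθ} = 1/r^2
V^i = g^{ij} V_j:
V^r = (1)(r) + (0)(r) = r
V^θ = (0)(r) + (1/r^2)(r) = 1/r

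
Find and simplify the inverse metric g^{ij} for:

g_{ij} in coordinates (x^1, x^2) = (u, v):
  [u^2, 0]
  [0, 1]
The metric is diagonal, so g^{ij} is diagonal with entries 1/g_{ii}: diag(1/(u^2), 1).
g^{ij}:
  [1/u^2, 0]
  [0, 1]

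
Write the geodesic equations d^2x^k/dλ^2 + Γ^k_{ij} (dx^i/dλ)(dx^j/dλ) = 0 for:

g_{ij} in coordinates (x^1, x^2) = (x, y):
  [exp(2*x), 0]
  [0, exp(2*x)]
Geodesic equation: d^2x^k/dλ^2 + Γ^k_{ij} (dx^i/dλ)(dx^j/dλ) = 0.
Non-zero Christoffel symbols:
Γ^x_{x x} = 1
Γ^x_{y y} = -1
Γ^y_{x y} = 1
Substituting (the symmetric pair Γ^k_{ij}, Γ^k_{ji} combines into a factor 2):
d^2x/dλ^2 + (dx/dλ)^2 - (dy/dλ)^2 = 0
d^2y/dλ^2 + 2 (dx/dλ)(dy/dλ) = 0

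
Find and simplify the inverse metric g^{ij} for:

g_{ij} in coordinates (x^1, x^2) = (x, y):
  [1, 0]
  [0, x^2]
The metric is diagonal, so g^{ij} is diagonal with entries 1/g_{ii}: diag(1, 1/(x^2)).
g^{ij}:
  [1, 0]
  [0, 1/x^2]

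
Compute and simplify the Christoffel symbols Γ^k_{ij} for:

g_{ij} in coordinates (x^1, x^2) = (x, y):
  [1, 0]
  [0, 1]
Using Γ^k_{ij} = (1/2) g^{km} (∂_i g_{mj} + ∂_j g_{mi} - ∂_m g_{ij}); the metric is diagonal, so only the m = k term contributes.
Every metric component is constant, so all ∂_m g_{ij} = 0 and every Christoffel symbol vanishes.
All Christoffel symbols are zero.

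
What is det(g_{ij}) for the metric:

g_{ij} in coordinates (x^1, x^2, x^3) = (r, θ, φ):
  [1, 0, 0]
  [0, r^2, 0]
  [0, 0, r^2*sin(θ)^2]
Diagonal metric: det(g) = g_{11}·g_{22}·g_{33}
= (1)·(r^2)·(r^2*sin(θ)^2)
det(g) = r^4*sin(θ)^2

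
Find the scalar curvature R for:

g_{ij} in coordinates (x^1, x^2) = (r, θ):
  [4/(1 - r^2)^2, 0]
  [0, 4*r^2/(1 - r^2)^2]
Non-zero Christoffel symbols (Γ^k_{ij} = Γ^k_{ji}):
Γ^r_{r r} = 2*r/(1 - r^2)
Γ^r_{θ θ} = (r^3 + r)/(r^2 - 1)
Γ^θ_{r θ} = (-r^2 - 1)/(r^3 - r)
Ricci tensor (R_{ij} = R^k_{ikj}): R_{rr} = -4/(r^2 - 1)^2, R_{rθ} = 0, R_{θθ} = -4*r^2/(r^2 - 1)^2
Inverse metric: g^{rr} = (1 - r^2)^2/4, g^{θθ} = (1 - r^2)^2/(4*r^2)
R = g^{ij} R_{ij} = ((1 - r^2)^2/4)(-4/(r^2 - 1)^2) + ((1 - r^2)^2/(4*r^2))(-4*r^2/(r^2 - 1)^2) = -2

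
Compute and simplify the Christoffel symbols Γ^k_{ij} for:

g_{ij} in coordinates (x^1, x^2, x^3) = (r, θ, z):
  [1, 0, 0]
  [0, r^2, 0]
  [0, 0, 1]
Using Γ^k_{ij} = (1/2) g^{km} (∂_i g_{mj} + ∂_j g_{mi} - ∂_m g_{ij}); the metric is diagonal, so only the m = k term contributes.
Non-zero symbols (using the symmetry Γ^k_{ij} = Γ^k_{ji}):
Γ^r_{θ θ} = (1/2) g^{rr} (∂_θ g_{rθ} + ∂_θ g_{rθ} - ∂_r g_{θθ}) = (1/2)(1)((0) + (0) - (2*r)) = -r
Γ^θ_{r θ} = (1/2) g^{θθ} (∂_r g_{θθ} + ∂_θ g_{θr} - ∂_θ g_{rθ}) = (1/2)(1/r^2)((2*r) + (0) - (0)) = 1/r
All other Christoffel symbols are zero.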